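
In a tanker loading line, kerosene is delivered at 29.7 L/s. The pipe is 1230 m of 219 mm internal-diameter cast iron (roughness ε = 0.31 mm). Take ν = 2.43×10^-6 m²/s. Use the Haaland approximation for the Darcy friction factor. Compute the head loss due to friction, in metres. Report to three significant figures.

V = 4Q/(πD²) = 4·0.0297/(π·0.219²) = 0.7885 m/s
Re = VD/ν = 0.7885·0.219/2.43×10^-6 = 7.11×10^4 → turbulent
ε/D = 0.31/219 = 0.00142
Haaland: f = 0.02397
h_f = f(L/D)V²/(2g) = 0.02397·(1230/0.219)·0.7885²/(2·9.81) = 4.266 m

h_f ≈ 4.27 m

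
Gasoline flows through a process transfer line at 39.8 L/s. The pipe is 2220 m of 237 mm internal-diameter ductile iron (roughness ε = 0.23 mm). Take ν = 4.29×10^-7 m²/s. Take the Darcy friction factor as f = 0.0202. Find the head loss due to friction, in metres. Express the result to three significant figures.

h_f ≈ 7.85 m

V = 4Q/(πD²) = 4·0.0398/(π·0.237²) = 0.9022 m/s
h_f = f(L/D)V²/(2g) = 0.02020·(2220/0.237)·0.9022²/(2·9.81) = 7.850 m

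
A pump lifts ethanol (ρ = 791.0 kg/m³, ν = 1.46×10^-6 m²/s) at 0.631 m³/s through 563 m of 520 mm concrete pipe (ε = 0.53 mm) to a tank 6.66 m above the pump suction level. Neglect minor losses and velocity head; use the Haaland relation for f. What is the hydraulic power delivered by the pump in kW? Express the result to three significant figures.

V = 4Q/(πD²) = 2.971 m/s; Re = 1.06×10^6; ε/D = 0.00102; f = 0.02001
h_f = f(L/D)V²/2g = 9.750 m
Total head H = z + h_f = 6.66 + 9.750 = 16.41 m
P_hyd = ρgQH = 791.0·9.81·0.631·16.41 = 80.35 kW

P_hyd ≈ 80.4 kW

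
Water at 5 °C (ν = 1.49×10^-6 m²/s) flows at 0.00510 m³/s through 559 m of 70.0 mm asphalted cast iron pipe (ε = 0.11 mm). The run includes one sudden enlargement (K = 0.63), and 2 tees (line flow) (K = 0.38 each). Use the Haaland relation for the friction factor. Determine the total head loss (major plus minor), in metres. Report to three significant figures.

H_L ≈ 17.8 m

V = 4Q/(πD²) = 1.325 m/s; V²/2g = 0.08951 m
Re = 6.23×10^4, ε/D = 0.00157 → f = 0.02470 (Haaland)
Major: h_f = f(L/D)·V²/2g = 0.02470·7986·0.08951 = 17.65 m
Minor: ΣK = 1.39; h_m = ΣK·V²/2g = 0.1244 m
Total H_L = 17.65 + 0.1244 = 17.78 m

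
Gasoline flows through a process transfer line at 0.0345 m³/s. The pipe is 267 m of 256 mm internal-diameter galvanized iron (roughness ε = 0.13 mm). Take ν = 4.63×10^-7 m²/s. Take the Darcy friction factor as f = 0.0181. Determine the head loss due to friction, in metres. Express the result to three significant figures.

h_f ≈ 0.432 m

V = 4Q/(πD²) = 4·0.0345/(π·0.256²) = 0.6703 m/s
h_f = f(L/D)V²/(2g) = 0.01810·(267/0.256)·0.6703²/(2·9.81) = 0.4323 m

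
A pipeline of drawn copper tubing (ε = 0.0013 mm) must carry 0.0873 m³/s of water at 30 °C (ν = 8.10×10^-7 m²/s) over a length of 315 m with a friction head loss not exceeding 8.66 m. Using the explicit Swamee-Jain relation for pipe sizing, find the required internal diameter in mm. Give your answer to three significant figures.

Swamee-Jain (Type III): D = 0.66·[ε^1.25·(LQ²/(gh_f))^4.75 + ν·Q^9.4·(L/(gh_f))^5.2]^0.04
LQ²/(gh_f) = 0.02826; L/(gh_f) = 3.708
Term 1 = ε^1.25·(…)^4.75 = 1.93×10^-15; Term 2 = ν·Q^9.4·(…)^5.2 = 8.19×10^-14
D = 0.66·(1.93×10^-15 + 8.19×10^-14)^0.04 = 0.1979 m = 198 mm
Check: V = 2.84 m/s, Re = 6.93×10^5, f = 0.01249, h_f = 8.16 m ≈ 8.66 m ✓

D ≈ 198 mm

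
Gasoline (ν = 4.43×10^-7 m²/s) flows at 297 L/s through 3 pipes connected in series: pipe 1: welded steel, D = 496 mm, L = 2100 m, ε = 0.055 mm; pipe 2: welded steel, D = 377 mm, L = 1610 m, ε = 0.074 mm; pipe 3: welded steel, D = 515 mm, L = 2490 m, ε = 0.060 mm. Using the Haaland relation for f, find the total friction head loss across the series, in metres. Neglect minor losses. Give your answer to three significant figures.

H ≈ 35.0 m

Pipe 1: V = 1.537 m/s, Re = 1.72×10^6, ε/D = 1.11×10^-4, f = 0.01302, h_1 = f(L/D)V²/2g = 6.639 m
Pipe 2: V = 2.661 m/s, Re = 2.26×10^6, ε/D = 1.96×10^-4, f = 0.01411, h_2 = f(L/D)V²/2g = 21.74 m
Pipe 3: V = 1.426 m/s, Re = 1.66×10^6, ε/D = 1.17×10^-4, f = 0.01314, h_3 = f(L/D)V²/2g = 6.582 m
Series → Q common, losses add: H = Σh = 34.96 m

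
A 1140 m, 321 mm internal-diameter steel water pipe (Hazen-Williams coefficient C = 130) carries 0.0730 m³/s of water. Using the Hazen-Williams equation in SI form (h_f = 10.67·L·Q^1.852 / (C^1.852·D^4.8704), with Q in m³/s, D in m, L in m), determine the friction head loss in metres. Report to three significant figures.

h_f = 10.67·1140·0.0730^1.852 / (130^1.852·0.321^4.8704) = 2.941 m

h_f ≈ 2.94 m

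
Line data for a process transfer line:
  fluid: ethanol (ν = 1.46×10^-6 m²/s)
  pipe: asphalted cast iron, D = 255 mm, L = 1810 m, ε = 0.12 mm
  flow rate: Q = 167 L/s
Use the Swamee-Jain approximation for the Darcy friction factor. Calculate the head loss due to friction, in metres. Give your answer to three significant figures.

h_f ≈ 67.6 m

V = 4Q/(πD²) = 4·0.167/(π·0.255²) = 3.270 m/s
Re = VD/ν = 3.270·0.255/1.46×10^-6 = 5.71×10^5 → turbulent
ε/D = 0.12/255 = 4.71×10^-4
Swamee-Jain: f = 0.01747
h_f = f(L/D)V²/(2g) = 0.01747·(1810/0.255)·3.270²/(2·9.81) = 67.60 m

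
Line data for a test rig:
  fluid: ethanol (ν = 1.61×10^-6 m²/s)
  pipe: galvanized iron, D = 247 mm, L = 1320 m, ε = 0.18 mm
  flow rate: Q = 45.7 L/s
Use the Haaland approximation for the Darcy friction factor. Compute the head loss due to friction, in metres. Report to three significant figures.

h_f ≈ 5.01 m

V = 4Q/(πD²) = 4·0.0457/(π·0.247²) = 0.9537 m/s
Re = VD/ν = 0.9537·0.247/1.61×10^-6 = 1.46×10^5 → turbulent
ε/D = 0.18/247 = 7.29×10^-4
Haaland: f = 0.02023
h_f = f(L/D)V²/(2g) = 0.02023·(1320/0.247)·0.9537²/(2·9.81) = 5.013 m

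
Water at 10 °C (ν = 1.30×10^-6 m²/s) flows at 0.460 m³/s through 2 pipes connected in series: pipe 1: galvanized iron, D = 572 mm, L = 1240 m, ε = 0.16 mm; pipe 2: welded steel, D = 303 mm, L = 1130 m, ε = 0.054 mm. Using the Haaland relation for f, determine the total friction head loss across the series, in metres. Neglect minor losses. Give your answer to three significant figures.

H ≈ 114 m

Pipe 1: V = 1.790 m/s, Re = 7.88×10^5, ε/D = 2.80×10^-4, f = 0.01558, h_1 = f(L/D)V²/2g = 5.515 m
Pipe 2: V = 6.379 m/s, Re = 1.49×10^6, ε/D = 1.78×10^-4, f = 0.01408, h_2 = f(L/D)V²/2g = 108.9 m
Series → Q common, losses add: H = Σh = 114.4 m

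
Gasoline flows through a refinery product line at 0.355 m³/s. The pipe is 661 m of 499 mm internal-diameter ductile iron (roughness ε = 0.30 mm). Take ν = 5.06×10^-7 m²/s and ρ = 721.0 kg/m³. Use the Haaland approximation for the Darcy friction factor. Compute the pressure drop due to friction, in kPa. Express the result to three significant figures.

Δp ≈ 27.8 kPa

V = 4Q/(πD²) = 4·0.355/(π·0.499²) = 1.815 m/s
Re = VD/ν = 1.815·0.499/5.06×10^-7 = 1.79×10^6 → turbulent
ε/D = 0.30/499 = 6.01×10^-4
Haaland: f = 0.01767
h_f = f(L/D)V²/(2g) = 0.01767·(661/0.499)·1.815²/(2·9.81) = 3.930 m
Δp = ρg·h_f = 721.0·9.81·3.930 = 27.80 kPa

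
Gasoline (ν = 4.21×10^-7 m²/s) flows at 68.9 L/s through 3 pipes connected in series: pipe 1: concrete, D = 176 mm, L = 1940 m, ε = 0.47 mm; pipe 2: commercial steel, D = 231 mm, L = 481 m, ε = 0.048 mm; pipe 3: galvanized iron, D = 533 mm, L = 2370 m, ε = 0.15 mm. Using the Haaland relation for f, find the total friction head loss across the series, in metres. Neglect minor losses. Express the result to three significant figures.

Pipe 1: V = 2.832 m/s, Re = 1.18×10^6, ε/D = 0.00267, f = 0.02549, h_1 = f(L/D)V²/2g = 114.9 m
Pipe 2: V = 1.644 m/s, Re = 9.02×10^5, ε/D = 2.08×10^-4, f = 0.01476, h_2 = f(L/D)V²/2g = 4.235 m
Pipe 3: V = 0.3088 m/s, Re = 3.91×10^5, ε/D = 2.81×10^-4, f = 0.01629, h_3 = f(L/D)V²/2g = 0.3521 m
Series → Q common, losses add: H = Σh = 119.5 m

H ≈ 119 m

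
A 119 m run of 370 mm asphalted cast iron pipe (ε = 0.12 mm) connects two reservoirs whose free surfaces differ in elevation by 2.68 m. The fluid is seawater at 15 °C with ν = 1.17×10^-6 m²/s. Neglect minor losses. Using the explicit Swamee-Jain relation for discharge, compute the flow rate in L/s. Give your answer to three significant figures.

Q ≈ 345 L/s

Swamee-Jain (Type II): Q = -0.965·√(gD⁵h_f/L)·ln[ε/(3.7D) + √(3.17ν²L/(gD³h_f))]
√(gD⁵h_f/L) = √(9.81·0.370⁵·2.68/119) = 0.03914
ε/(3.7D) = 8.77×10^-5; √(3.17ν²L/(gD³h_f)) = 1.97×10^-5
Q = -0.965·0.03914·ln(1.073×10^-4) = 0.3452 m³/s
Check: V = 3.21 m/s, Re = 1.02×10^6, f = 0.01596, h_f = 2.70 m ≈ 2.68 m ✓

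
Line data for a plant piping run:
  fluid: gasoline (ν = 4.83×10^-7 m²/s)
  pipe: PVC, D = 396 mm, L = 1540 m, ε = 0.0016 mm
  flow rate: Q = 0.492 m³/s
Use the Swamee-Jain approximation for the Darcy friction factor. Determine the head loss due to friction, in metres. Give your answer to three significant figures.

h_f ≈ 31.0 m

V = 4Q/(πD²) = 4·0.492/(π·0.396²) = 3.995 m/s
Re = VD/ν = 3.995·0.396/4.83×10^-7 = 3.28×10^6 → turbulent
ε/D = 0.0016/396 = 4.04×10^-6
Swamee-Jain: f = 0.009810
h_f = f(L/D)V²/(2g) = 0.009810·(1540/0.396)·3.995²/(2·9.81) = 31.03 m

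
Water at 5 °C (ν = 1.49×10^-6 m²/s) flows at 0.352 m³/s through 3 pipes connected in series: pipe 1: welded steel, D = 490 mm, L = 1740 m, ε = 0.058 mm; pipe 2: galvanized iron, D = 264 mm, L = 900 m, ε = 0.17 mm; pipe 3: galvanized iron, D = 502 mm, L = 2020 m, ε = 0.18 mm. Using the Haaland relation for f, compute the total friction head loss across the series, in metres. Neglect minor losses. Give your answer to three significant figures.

H ≈ 149 m

Pipe 1: V = 1.867 m/s, Re = 6.14×10^5, ε/D = 1.18×10^-4, f = 0.01417, h_1 = f(L/D)V²/2g = 8.933 m
Pipe 2: V = 6.431 m/s, Re = 1.14×10^6, ε/D = 6.44×10^-4, f = 0.01805, h_2 = f(L/D)V²/2g = 129.7 m
Pipe 3: V = 1.778 m/s, Re = 5.99×10^5, ε/D = 3.59×10^-4, f = 0.01645, h_3 = f(L/D)V²/2g = 10.67 m
Series → Q common, losses add: H = Σh = 149.3 m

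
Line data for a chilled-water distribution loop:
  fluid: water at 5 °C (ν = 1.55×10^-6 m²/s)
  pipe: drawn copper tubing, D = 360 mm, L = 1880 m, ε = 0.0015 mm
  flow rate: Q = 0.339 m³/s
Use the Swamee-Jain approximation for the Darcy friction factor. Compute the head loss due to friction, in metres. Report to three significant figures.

V = 4Q/(πD²) = 4·0.339/(π·0.360²) = 3.330 m/s
Re = VD/ν = 3.330·0.360/1.55×10^-6 = 7.74×10^5 → turbulent
ε/D = 0.0015/360 = 4.17×10^-6
Swamee-Jain: f = 0.01221
h_f = f(L/D)V²/(2g) = 0.01221·(1880/0.360)·3.330²/(2·9.81) = 36.06 m

h_f ≈ 36.1 m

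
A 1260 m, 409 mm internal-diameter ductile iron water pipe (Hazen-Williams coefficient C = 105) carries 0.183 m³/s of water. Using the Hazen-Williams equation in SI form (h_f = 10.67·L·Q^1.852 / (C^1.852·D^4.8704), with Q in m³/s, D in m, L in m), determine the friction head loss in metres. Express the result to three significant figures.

h_f ≈ 8.14 m

h_f = 10.67·1260·0.183^1.852 / (105^1.852·0.409^4.8704) = 8.136 m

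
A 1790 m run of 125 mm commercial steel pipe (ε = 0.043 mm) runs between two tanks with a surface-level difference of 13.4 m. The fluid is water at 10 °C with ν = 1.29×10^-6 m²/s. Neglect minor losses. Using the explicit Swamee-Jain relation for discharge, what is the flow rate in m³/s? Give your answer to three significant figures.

Q ≈ 0.0118 m³/s

Swamee-Jain (Type II): Q = -0.965·√(gD⁵h_f/L)·ln[ε/(3.7D) + √(3.17ν²L/(gD³h_f))]
√(gD⁵h_f/L) = √(9.81·0.125⁵·13.4/1790) = 0.001497
ε/(3.7D) = 9.30×10^-5; √(3.17ν²L/(gD³h_f)) = 1.92×10^-4
Q = -0.965·0.001497·ln(2.847×10^-4) = 0.01179 m³/s
Check: V = 0.961 m/s, Re = 9.31×10^4, f = 0.01992, h_f = 13.4 m ≈ 13.4 m ✓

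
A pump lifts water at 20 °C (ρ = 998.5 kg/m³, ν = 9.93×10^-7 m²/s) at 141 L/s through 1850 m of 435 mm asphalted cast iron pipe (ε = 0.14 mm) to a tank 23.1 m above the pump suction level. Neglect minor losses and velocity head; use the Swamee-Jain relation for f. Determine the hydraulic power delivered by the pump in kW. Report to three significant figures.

V = 4Q/(πD²) = 0.9487 m/s; Re = 4.16×10^5; ε/D = 3.22×10^-4; f = 0.01676
h_f = f(L/D)V²/2g = 3.270 m
Total head H = z + h_f = 23.1 + 3.270 = 26.37 m
P_hyd = ρgQH = 998.5·9.81·0.141·26.37 = 36.42 kW

P_hyd ≈ 36.4 kW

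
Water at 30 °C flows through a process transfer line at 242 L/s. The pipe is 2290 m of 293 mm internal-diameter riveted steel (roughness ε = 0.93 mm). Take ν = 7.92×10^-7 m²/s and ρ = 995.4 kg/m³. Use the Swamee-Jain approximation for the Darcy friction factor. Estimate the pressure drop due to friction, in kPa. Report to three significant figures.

Δp ≈ 1340 kPa

V = 4Q/(πD²) = 4·0.242/(π·0.293²) = 3.589 m/s
Re = VD/ν = 3.589·0.293/7.92×10^-7 = 1.33×10^6 → turbulent
ε/D = 0.93/293 = 0.00317
Swamee-Jain: f = 0.02674
h_f = f(L/D)V²/(2g) = 0.02674·(2290/0.293)·3.589²/(2·9.81) = 137.2 m
Δp = ρg·h_f = 995.4·9.81·137.2 = 1340 kPa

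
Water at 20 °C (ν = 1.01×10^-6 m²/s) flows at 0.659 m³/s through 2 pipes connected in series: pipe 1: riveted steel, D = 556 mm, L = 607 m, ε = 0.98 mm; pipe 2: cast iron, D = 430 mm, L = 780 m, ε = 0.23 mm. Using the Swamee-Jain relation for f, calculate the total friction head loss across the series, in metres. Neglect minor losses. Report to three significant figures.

Pipe 1: V = 2.714 m/s, Re = 1.49×10^6, ε/D = 0.00176, f = 0.02285, h_1 = f(L/D)V²/2g = 9.366 m
Pipe 2: V = 4.538 m/s, Re = 1.93×10^6, ε/D = 5.35×10^-4, f = 0.01728, h_2 = f(L/D)V²/2g = 32.90 m
Series → Q common, losses add: H = Σh = 42.27 m

H ≈ 42.3 m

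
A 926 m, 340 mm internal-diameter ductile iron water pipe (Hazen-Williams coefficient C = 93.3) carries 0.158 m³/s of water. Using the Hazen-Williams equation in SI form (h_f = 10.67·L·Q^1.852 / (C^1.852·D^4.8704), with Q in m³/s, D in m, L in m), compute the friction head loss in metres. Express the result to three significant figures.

h_f ≈ 13.9 m

h_f = 10.67·926·0.158^1.852 / (93.3^1.852·0.340^4.8704) = 13.94 m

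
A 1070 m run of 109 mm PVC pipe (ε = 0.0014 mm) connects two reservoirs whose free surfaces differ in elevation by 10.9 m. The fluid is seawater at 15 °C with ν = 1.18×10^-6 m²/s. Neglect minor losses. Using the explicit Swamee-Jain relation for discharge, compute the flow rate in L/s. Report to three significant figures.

Q ≈ 10.3 L/s

Swamee-Jain (Type II): Q = -0.965·√(gD⁵h_f/L)·ln[ε/(3.7D) + √(3.17ν²L/(gD³h_f))]
√(gD⁵h_f/L) = √(9.81·0.109⁵·10.9/1070) = 0.001240
ε/(3.7D) = 3.47×10^-6; √(3.17ν²L/(gD³h_f)) = 1.85×10^-4
Q = -0.965·0.001240·ln(1.881×10^-4) = 0.01026 m³/s
Check: V = 1.10 m/s, Re = 1.02×10^5, f = 0.01788, h_f = 10.8 m ≈ 10.9 m ✓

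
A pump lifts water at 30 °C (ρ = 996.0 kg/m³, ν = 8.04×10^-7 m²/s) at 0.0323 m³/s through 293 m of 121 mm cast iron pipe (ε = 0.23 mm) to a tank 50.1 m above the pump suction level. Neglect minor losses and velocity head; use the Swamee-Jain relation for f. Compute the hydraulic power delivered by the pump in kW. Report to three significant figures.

V = 4Q/(πD²) = 2.809 m/s; Re = 4.23×10^5; ε/D = 0.00190; f = 0.02368
h_f = f(L/D)V²/2g = 23.06 m
Total head H = z + h_f = 50.1 + 23.06 = 73.16 m
P_hyd = ρgQH = 996.0·9.81·0.0323·73.16 = 23.09 kW

P_hyd ≈ 23.1 kW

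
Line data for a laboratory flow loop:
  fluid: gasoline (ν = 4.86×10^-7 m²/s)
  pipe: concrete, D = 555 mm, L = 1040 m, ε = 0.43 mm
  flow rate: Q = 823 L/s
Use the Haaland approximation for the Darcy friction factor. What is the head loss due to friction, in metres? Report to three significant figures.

h_f ≈ 20.5 m

V = 4Q/(πD²) = 4·0.823/(π·0.555²) = 3.402 m/s
Re = VD/ν = 3.402·0.555/4.86×10^-7 = 3.88×10^6 → turbulent
ε/D = 0.43/555 = 7.75×10^-4
Haaland: f = 0.01859
h_f = f(L/D)V²/(2g) = 0.01859·(1040/0.555)·3.402²/(2·9.81) = 20.55 m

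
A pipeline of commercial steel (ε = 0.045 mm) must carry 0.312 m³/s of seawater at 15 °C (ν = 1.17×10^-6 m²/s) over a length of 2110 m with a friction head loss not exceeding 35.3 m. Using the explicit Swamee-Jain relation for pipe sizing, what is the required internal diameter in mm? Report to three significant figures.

D ≈ 371 mm

Swamee-Jain (Type III): D = 0.66·[ε^1.25·(LQ²/(gh_f))^4.75 + ν·Q^9.4·(L/(gh_f))^5.2]^0.04
LQ²/(gh_f) = 0.5931; L/(gh_f) = 6.093
Term 1 = ε^1.25·(…)^4.75 = 3.08×10^-7; Term 2 = ν·Q^9.4·(…)^5.2 = 2.48×10^-7
D = 0.66·(3.08×10^-7 + 2.48×10^-7)^0.04 = 0.3710 m = 371 mm
Check: V = 2.89 m/s, Re = 9.15×10^5, f = 0.01391, h_f = 33.6 m ≈ 35.3 m ✓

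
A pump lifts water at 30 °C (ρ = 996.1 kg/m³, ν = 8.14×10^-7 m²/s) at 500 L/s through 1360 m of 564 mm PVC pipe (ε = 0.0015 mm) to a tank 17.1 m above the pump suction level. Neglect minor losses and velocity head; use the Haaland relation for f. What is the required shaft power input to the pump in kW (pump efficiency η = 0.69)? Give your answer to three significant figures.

P_shaft ≈ 160 kW

V = 4Q/(πD²) = 2.001 m/s; Re = 1.39×10^6; ε/D = 2.66×10^-6; f = 0.01103
h_f = f(L/D)V²/2g = 5.429 m
Total head H = z + h_f = 17.1 + 5.429 = 22.53 m
P_hyd = ρgQH = 996.1·9.81·0.500·22.53 = 110.1 kW
P_shaft = P_hyd/η = 110.1/0.69 = 159.5 kW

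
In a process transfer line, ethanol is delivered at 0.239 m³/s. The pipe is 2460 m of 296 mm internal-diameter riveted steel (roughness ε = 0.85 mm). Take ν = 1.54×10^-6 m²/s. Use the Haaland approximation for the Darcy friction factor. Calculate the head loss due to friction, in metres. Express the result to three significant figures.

V = 4Q/(πD²) = 4·0.239/(π·0.296²) = 3.473 m/s
Re = VD/ν = 3.473·0.296/1.54×10^-6 = 6.68×10^5 → turbulent
ε/D = 0.85/296 = 0.00287
Haaland: f = 0.02609
h_f = f(L/D)V²/(2g) = 0.02609·(2460/0.296)·3.473²/(2·9.81) = 133.3 m

h_f ≈ 133 m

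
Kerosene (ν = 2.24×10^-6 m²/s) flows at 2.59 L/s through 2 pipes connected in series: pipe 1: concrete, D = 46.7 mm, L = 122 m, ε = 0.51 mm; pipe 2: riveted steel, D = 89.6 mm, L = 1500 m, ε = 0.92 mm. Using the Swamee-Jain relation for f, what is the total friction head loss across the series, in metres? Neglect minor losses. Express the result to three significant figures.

H ≈ 18.7 m

Pipe 1: V = 1.512 m/s, Re = 3.15×10^4, ε/D = 0.0109, f = 0.04130, h_1 = f(L/D)V²/2g = 12.57 m
Pipe 2: V = 0.4108 m/s, Re = 1.64×10^4, ε/D = 0.0103, f = 0.04226, h_2 = f(L/D)V²/2g = 6.085 m
Series → Q common, losses add: H = Σh = 18.66 m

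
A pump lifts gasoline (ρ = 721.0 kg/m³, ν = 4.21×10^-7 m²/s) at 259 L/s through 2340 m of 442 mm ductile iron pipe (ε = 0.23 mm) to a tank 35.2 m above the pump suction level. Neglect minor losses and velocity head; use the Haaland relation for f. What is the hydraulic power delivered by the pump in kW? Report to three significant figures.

P_hyd ≈ 88.6 kW

V = 4Q/(πD²) = 1.688 m/s; Re = 1.77×10^6; ε/D = 5.20×10^-4; f = 0.01713
h_f = f(L/D)V²/2g = 13.17 m
Total head H = z + h_f = 35.2 + 13.17 = 48.37 m
P_hyd = ρgQH = 721.0·9.81·0.259·48.37 = 88.61 kW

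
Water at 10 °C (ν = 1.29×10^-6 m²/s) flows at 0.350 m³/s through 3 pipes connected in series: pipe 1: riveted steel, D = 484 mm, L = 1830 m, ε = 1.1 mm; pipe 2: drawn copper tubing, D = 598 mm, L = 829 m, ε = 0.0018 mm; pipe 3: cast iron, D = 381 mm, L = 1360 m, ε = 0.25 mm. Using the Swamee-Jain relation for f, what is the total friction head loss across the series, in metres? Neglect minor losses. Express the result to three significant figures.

Pipe 1: V = 1.902 m/s, Re = 7.14×10^5, ε/D = 0.00227, f = 0.02456, h_1 = f(L/D)V²/2g = 17.13 m
Pipe 2: V = 1.246 m/s, Re = 5.78×10^5, ε/D = 3.01×10^-6, f = 0.01281, h_2 = f(L/D)V²/2g = 1.406 m
Pipe 3: V = 3.070 m/s, Re = 9.07×10^5, ε/D = 6.56×10^-4, f = 0.01832, h_3 = f(L/D)V²/2g = 31.41 m
Series → Q common, losses add: H = Σh = 49.95 m

H ≈ 49.9 m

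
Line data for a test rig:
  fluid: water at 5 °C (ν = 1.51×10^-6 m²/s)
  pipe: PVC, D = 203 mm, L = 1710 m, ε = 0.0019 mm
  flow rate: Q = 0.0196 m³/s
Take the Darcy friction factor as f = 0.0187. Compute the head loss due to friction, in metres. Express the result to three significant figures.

V = 4Q/(πD²) = 4·0.0196/(π·0.203²) = 0.6056 m/s
h_f = f(L/D)V²/(2g) = 0.01870·(1710/0.203)·0.6056²/(2·9.81) = 2.944 m

h_f ≈ 2.94 m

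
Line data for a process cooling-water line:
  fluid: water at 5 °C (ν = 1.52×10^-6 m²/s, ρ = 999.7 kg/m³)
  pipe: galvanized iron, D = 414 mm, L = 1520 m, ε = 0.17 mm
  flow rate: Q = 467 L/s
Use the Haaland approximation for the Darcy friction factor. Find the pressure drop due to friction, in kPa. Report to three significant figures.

V = 4Q/(πD²) = 4·0.467/(π·0.414²) = 3.469 m/s
Re = VD/ν = 3.469·0.414/1.52×10^-6 = 9.45×10^5 → turbulent
ε/D = 0.17/414 = 4.11×10^-4
Haaland: f = 0.01655
h_f = f(L/D)V²/(2g) = 0.01655·(1520/0.414)·3.469²/(2·9.81) = 37.28 m
Δp = ρg·h_f = 999.7·9.81·37.28 = 365.6 kPa

Δp ≈ 366 kPa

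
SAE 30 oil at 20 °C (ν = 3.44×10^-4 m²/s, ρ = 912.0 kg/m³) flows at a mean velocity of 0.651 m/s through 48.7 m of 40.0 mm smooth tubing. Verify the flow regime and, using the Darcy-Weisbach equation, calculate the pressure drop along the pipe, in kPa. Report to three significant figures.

Re = VD/ν = 0.651·0.04000/3.44×10^-4 = 75.7 → laminar (Re < 2300)
f = 64/Re = 0.8455
h_f = f(L/D)V²/(2g) = 0.8455·(48.7/0.04000)·0.651²/(2·9.81) = 22.23 m
Δp = ρg·h_f = 912.0·9.81·22.23 = 198.9 kPa

Δp ≈ 199 kPa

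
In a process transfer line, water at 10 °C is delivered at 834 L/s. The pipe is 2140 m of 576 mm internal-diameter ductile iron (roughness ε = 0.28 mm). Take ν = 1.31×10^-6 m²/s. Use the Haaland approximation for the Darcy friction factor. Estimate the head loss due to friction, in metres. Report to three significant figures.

h_f ≈ 32.9 m

V = 4Q/(πD²) = 4·0.834/(π·0.576²) = 3.201 m/s
Re = VD/ν = 3.201·0.576/1.31×10^-6 = 1.41×10^6 → turbulent
ε/D = 0.28/576 = 4.86×10^-4
Haaland: f = 0.01695
h_f = f(L/D)V²/(2g) = 0.01695·(2140/0.576)·3.201²/(2·9.81) = 32.88 m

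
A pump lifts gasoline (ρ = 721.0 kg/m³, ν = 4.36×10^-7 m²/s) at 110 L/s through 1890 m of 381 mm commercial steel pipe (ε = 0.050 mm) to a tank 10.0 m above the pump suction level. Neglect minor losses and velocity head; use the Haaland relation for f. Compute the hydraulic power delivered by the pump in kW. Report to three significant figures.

P_hyd ≈ 10.3 kW

V = 4Q/(πD²) = 0.9648 m/s; Re = 8.43×10^5; ε/D = 1.31×10^-4; f = 0.01394
h_f = f(L/D)V²/2g = 3.280 m
Total head H = z + h_f = 10.0 + 3.280 = 13.28 m
P_hyd = ρgQH = 721.0·9.81·0.110·13.28 = 10.33 kW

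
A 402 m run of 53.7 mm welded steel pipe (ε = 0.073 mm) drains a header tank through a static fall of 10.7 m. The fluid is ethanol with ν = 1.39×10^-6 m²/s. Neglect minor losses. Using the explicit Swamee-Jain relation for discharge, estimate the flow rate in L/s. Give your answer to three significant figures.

Q ≈ 2.37 L/s

Swamee-Jain (Type II): Q = -0.965·√(gD⁵h_f/L)·ln[ε/(3.7D) + √(3.17ν²L/(gD³h_f))]
√(gD⁵h_f/L) = √(9.81·0.0537⁵·10.7/402) = 3.415×10^-4
ε/(3.7D) = 3.67×10^-4; √(3.17ν²L/(gD³h_f)) = 3.89×10^-4
Q = -0.965·3.415×10^-4·ln(7.566×10^-4) = 0.002368 m³/s
Check: V = 1.05 m/s, Re = 4.04×10^4, f = 0.02586, h_f = 10.8 m ≈ 10.7 m ✓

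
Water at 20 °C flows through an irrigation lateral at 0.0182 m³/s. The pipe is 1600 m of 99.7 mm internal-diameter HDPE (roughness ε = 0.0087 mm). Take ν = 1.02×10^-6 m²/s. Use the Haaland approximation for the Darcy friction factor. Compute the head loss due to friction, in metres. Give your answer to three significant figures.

V = 4Q/(πD²) = 4·0.0182/(π·0.0997²) = 2.331 m/s
Re = VD/ν = 2.331·0.0997/1.02×10^-6 = 2.28×10^5 → turbulent
ε/D = 0.0087/99.7 = 8.73×10^-5
Haaland: f = 0.01576
h_f = f(L/D)V²/(2g) = 0.01576·(1600/0.0997)·2.331²/(2·9.81) = 70.07 m

h_f ≈ 70.1 m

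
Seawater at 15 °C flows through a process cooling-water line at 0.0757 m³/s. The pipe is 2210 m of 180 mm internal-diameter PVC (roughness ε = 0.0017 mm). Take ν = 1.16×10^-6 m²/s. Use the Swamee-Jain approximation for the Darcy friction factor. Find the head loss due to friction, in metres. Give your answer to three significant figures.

h_f ≈ 74.3 m

V = 4Q/(πD²) = 4·0.0757/(π·0.180²) = 2.975 m/s
Re = VD/ν = 2.975·0.180/1.16×10^-6 = 4.62×10^5 → turbulent
ε/D = 0.0017/180 = 9.44×10^-6
Swamee-Jain: f = 0.01342
h_f = f(L/D)V²/(2g) = 0.01342·(2210/0.180)·2.975²/(2·9.81) = 74.34 m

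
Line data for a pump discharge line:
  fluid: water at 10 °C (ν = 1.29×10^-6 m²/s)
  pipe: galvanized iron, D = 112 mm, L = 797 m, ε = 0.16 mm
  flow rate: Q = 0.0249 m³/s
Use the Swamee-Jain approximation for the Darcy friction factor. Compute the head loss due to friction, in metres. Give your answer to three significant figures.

h_f ≈ 52.5 m

V = 4Q/(πD²) = 4·0.0249/(π·0.112²) = 2.527 m/s
Re = VD/ν = 2.527·0.112/1.29×10^-6 = 2.19×10^5 → turbulent
ε/D = 0.16/112 = 0.00143
Swamee-Jain: f = 0.02264
h_f = f(L/D)V²/(2g) = 0.02264·(797/0.112)·2.527²/(2·9.81) = 52.46 m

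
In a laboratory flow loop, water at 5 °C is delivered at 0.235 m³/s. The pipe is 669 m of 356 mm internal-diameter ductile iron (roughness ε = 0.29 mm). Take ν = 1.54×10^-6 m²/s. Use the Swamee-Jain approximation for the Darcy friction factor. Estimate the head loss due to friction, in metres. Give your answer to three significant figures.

V = 4Q/(πD²) = 4·0.235/(π·0.356²) = 2.361 m/s
Re = VD/ν = 2.361·0.356/1.54×10^-6 = 5.46×10^5 → turbulent
ε/D = 0.29/356 = 8.15×10^-4
Swamee-Jain: f = 0.01944
h_f = f(L/D)V²/(2g) = 0.01944·(669/0.356)·2.361²/(2·9.81) = 10.38 m

h_f ≈ 10.4 m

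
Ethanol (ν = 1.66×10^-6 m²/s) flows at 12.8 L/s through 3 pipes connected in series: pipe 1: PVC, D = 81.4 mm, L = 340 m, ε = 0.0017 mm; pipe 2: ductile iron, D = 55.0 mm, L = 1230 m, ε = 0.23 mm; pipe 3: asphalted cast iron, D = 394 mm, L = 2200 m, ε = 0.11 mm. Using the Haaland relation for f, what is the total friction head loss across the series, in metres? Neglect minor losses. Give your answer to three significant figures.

H ≈ 995 m

Pipe 1: V = 2.460 m/s, Re = 1.21×10^5, ε/D = 2.09×10^-5, f = 0.01724, h_1 = f(L/D)V²/2g = 22.20 m
Pipe 2: V = 5.388 m/s, Re = 1.79×10^5, ε/D = 0.00418, f = 0.02939, h_2 = f(L/D)V²/2g = 972.3 m
Pipe 3: V = 0.1050 m/s, Re = 2.49×10^4, ε/D = 2.79×10^-4, f = 0.02494, h_3 = f(L/D)V²/2g = 0.07823 m
Series → Q common, losses add: H = Σh = 994.6 m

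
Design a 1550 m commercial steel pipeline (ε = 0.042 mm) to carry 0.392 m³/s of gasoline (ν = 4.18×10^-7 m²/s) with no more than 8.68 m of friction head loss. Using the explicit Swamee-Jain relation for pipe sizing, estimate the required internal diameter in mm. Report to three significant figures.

Swamee-Jain (Type III): D = 0.66·[ε^1.25·(LQ²/(gh_f))^4.75 + ν·Q^9.4·(L/(gh_f))^5.2]^0.04
LQ²/(gh_f) = 2.797; L/(gh_f) = 18.20
Term 1 = ε^1.25·(…)^4.75 = 4.48×10^-4; Term 2 = ν·Q^9.4·(…)^5.2 = 2.24×10^-4
D = 0.66·(4.48×10^-4 + 2.24×10^-4)^0.04 = 0.4928 m = 493 mm
Check: V = 2.06 m/s, Re = 2.42×10^6, f = 0.01247, h_f = 8.45 m ≈ 8.68 m ✓

D ≈ 493 mm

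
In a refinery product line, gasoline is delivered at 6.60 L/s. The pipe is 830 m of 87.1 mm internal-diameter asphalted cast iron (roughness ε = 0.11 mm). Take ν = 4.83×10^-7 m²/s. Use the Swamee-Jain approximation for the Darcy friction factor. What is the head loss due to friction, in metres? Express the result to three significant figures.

h_f ≈ 13.2 m

V = 4Q/(πD²) = 4·0.00660/(π·0.0871²) = 1.108 m/s
Re = VD/ν = 1.108·0.0871/4.83×10^-7 = 2.00×10^5 → turbulent
ε/D = 0.11/87.1 = 0.00126
Swamee-Jain: f = 0.02217
h_f = f(L/D)V²/(2g) = 0.02217·(830/0.0871)·1.108²/(2·9.81) = 13.21 m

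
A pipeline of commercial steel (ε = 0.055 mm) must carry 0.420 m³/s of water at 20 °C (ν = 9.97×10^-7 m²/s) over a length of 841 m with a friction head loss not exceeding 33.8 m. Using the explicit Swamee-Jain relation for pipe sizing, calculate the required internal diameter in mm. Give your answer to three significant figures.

D ≈ 351 mm

Swamee-Jain (Type III): D = 0.66·[ε^1.25·(LQ²/(gh_f))^4.75 + ν·Q^9.4·(L/(gh_f))^5.2]^0.04
LQ²/(gh_f) = 0.4474; L/(gh_f) = 2.536
Term 1 = ε^1.25·(…)^4.75 = 1.04×10^-7; Term 2 = ν·Q^9.4·(…)^5.2 = 3.62×10^-8
D = 0.66·(1.04×10^-7 + 3.62×10^-8)^0.04 = 0.3511 m = 351 mm
Check: V = 4.34 m/s, Re = 1.53×10^6, f = 0.01393, h_f = 32.0 m ≈ 33.8 m ✓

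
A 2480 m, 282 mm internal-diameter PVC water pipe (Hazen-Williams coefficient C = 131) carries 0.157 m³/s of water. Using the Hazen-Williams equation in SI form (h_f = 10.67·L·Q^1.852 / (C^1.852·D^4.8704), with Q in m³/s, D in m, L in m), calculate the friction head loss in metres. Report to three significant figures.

h_f = 10.67·2480·0.157^1.852 / (131^1.852·0.282^4.8704) = 48.95 m

h_f ≈ 48.9 m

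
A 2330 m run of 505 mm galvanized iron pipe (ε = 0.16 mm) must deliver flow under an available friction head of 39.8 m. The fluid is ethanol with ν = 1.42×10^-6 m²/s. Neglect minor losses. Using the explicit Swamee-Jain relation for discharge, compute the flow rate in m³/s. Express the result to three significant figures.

Swamee-Jain (Type II): Q = -0.965·√(gD⁵h_f/L)·ln[ε/(3.7D) + √(3.17ν²L/(gD³h_f))]
√(gD⁵h_f/L) = √(9.81·0.505⁵·39.8/2330) = 0.07419
ε/(3.7D) = 8.56×10^-5; √(3.17ν²L/(gD³h_f)) = 1.72×10^-5
Q = -0.965·0.07419·ln(1.028×10^-4) = 0.6574 m³/s
Check: V = 3.28 m/s, Re = 1.17×10^6, f = 0.01581, h_f = 40.0 m ≈ 39.8 m ✓

Q ≈ 0.657 m³/s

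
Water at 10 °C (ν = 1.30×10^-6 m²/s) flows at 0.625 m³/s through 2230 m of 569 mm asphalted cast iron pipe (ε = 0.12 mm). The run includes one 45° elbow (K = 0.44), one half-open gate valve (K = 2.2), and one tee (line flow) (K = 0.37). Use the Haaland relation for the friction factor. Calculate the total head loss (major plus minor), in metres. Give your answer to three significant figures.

H_L ≈ 18.6 m

V = 4Q/(πD²) = 2.458 m/s; V²/2g = 0.3079 m
Re = 1.08×10^6, ε/D = 2.11×10^-4 → f = 0.01467 (Haaland)
Major: h_f = f(L/D)·V²/2g = 0.01467·3919·0.3079 = 17.70 m
Minor: ΣK = 3.01; h_m = ΣK·V²/2g = 0.9268 m
Total H_L = 17.70 + 0.9268 = 18.63 m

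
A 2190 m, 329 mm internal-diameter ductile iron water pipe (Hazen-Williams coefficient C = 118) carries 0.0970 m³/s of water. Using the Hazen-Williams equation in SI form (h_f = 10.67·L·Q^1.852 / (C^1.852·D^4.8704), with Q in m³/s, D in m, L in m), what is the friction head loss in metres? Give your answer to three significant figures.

h_f ≈ 10.1 m

h_f = 10.67·2190·0.0970^1.852 / (118^1.852·0.329^4.8704) = 10.15 m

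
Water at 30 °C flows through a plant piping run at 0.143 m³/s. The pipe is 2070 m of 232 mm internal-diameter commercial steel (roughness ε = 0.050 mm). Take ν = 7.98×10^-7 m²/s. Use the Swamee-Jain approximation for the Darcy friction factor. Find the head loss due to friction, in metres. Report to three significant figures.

h_f ≈ 77.8 m

V = 4Q/(πD²) = 4·0.143/(π·0.232²) = 3.383 m/s
Re = VD/ν = 3.383·0.232/7.98×10^-7 = 9.83×10^5 → turbulent
ε/D = 0.050/232 = 2.16×10^-4
Swamee-Jain: f = 0.01495
h_f = f(L/D)V²/(2g) = 0.01495·(2070/0.232)·3.383²/(2·9.81) = 77.80 m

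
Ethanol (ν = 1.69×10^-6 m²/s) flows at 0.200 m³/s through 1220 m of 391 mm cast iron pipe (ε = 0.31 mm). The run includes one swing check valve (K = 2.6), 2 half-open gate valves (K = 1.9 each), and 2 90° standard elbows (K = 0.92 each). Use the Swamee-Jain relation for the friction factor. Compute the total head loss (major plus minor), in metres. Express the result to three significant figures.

V = 4Q/(πD²) = 1.666 m/s; V²/2g = 0.1414 m
Re = 3.85×10^5, ε/D = 7.93×10^-4 → f = 0.01960 (Swamee-Jain)
Major: h_f = f(L/D)·V²/2g = 0.01960·3120·0.1414 = 8.647 m
Minor: ΣK = 8.24; h_m = ΣK·V²/2g = 1.165 m
Total H_L = 8.647 + 1.165 = 9.812 m

H_L ≈ 9.81 m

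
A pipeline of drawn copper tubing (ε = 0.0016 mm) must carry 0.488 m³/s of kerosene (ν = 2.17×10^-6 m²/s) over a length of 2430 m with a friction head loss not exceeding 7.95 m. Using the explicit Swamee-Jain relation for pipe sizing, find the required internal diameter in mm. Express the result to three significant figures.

D ≈ 612 mm

Swamee-Jain (Type III): D = 0.66·[ε^1.25·(LQ²/(gh_f))^4.75 + ν·Q^9.4·(L/(gh_f))^5.2]^0.04
LQ²/(gh_f) = 7.420; L/(gh_f) = 31.16
Term 1 = ε^1.25·(…)^4.75 = 7.76×10^-4; Term 2 = ν·Q^9.4·(…)^5.2 = 0.149
D = 0.66·(7.76×10^-4 + 0.149)^0.04 = 0.6118 m = 612 mm
Check: V = 1.66 m/s, Re = 4.68×10^5, f = 0.01329, h_f = 7.41 m ≈ 7.95 m ✓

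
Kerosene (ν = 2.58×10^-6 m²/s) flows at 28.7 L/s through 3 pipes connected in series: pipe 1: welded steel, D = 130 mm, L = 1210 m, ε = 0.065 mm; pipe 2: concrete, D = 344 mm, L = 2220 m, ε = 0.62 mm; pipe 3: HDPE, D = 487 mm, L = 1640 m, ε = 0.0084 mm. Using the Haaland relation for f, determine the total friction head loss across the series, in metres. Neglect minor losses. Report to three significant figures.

H ≈ 45.0 m

Pipe 1: V = 2.162 m/s, Re = 1.09×10^5, ε/D = 5.00×10^-4, f = 0.01985, h_1 = f(L/D)V²/2g = 44.03 m
Pipe 2: V = 0.3088 m/s, Re = 4.12×10^4, ε/D = 0.00180, f = 0.02635, h_2 = f(L/D)V²/2g = 0.8265 m
Pipe 3: V = 0.1541 m/s, Re = 2.91×10^4, ε/D = 1.72×10^-5, f = 0.02352, h_3 = f(L/D)V²/2g = 0.09583 m
Series → Q common, losses add: H = Σh = 44.95 m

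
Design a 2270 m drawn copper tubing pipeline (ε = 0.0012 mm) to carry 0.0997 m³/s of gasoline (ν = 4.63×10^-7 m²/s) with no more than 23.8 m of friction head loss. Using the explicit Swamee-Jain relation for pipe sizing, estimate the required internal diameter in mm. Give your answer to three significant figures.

D ≈ 249 mm

Swamee-Jain (Type III): D = 0.66·[ε^1.25·(LQ²/(gh_f))^4.75 + ν·Q^9.4·(L/(gh_f))^5.2]^0.04
LQ²/(gh_f) = 0.09664; L/(gh_f) = 9.723
Term 1 = ε^1.25·(…)^4.75 = 6.01×10^-13; Term 2 = ν·Q^9.4·(…)^5.2 = 2.45×10^-11
D = 0.66·(6.01×10^-13 + 2.45×10^-11)^0.04 = 0.2486 m = 249 mm
Check: V = 2.05 m/s, Re = 1.10×10^6, f = 0.01155, h_f = 22.7 m ≈ 23.8 m ✓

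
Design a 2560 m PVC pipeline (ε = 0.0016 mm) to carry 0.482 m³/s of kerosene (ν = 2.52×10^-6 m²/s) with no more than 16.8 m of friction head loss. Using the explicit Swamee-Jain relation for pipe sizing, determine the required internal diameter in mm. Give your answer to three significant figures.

D ≈ 530 mm

Swamee-Jain (Type III): D = 0.66·[ε^1.25·(LQ²/(gh_f))^4.75 + ν·Q^9.4·(L/(gh_f))^5.2]^0.04
LQ²/(gh_f) = 3.609; L/(gh_f) = 15.53
Term 1 = ε^1.25·(…)^4.75 = 2.53×10^-5; Term 2 = ν·Q^9.4·(…)^5.2 = 0.00414
D = 0.66·(2.53×10^-5 + 0.00414)^0.04 = 0.5300 m = 530 mm
Check: V = 2.18 m/s, Re = 4.59×10^5, f = 0.01334, h_f = 15.7 m ≈ 16.8 m ✓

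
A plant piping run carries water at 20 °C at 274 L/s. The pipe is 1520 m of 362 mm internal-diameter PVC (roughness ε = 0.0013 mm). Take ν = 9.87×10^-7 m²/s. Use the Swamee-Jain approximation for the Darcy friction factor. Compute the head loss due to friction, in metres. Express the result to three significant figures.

V = 4Q/(πD²) = 4·0.274/(π·0.362²) = 2.662 m/s
Re = VD/ν = 2.662·0.362/9.87×10^-7 = 9.76×10^5 → turbulent
ε/D = 0.0013/362 = 3.59×10^-6
Swamee-Jain: f = 0.01174
h_f = f(L/D)V²/(2g) = 0.01174·(1520/0.362)·2.662²/(2·9.81) = 17.81 m

h_f ≈ 17.8 m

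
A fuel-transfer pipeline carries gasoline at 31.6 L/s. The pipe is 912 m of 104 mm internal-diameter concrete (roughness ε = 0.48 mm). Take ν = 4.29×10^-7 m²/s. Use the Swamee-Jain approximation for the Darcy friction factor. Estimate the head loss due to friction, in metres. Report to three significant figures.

V = 4Q/(πD²) = 4·0.0316/(π·0.104²) = 3.720 m/s
Re = VD/ν = 3.720·0.104/4.29×10^-7 = 9.02×10^5 → turbulent
ε/D = 0.48/104 = 0.00462
Swamee-Jain: f = 0.02982
h_f = f(L/D)V²/(2g) = 0.02982·(912/0.104)·3.720²/(2·9.81) = 184.4 m

h_f ≈ 184 m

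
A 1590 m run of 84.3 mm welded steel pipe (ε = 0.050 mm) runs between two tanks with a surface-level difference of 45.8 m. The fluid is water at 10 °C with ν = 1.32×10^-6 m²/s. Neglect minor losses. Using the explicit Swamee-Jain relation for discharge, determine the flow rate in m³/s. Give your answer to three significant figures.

Q ≈ 0.00845 m³/s

Swamee-Jain (Type II): Q = -0.965·√(gD⁵h_f/L)·ln[ε/(3.7D) + √(3.17ν²L/(gD³h_f))]
√(gD⁵h_f/L) = √(9.81·0.0843⁵·45.8/1590) = 0.001097
ε/(3.7D) = 1.60×10^-4; √(3.17ν²L/(gD³h_f)) = 1.81×10^-4
Q = -0.965·0.001097·ln(3.409×10^-4) = 0.008450 m³/s
Check: V = 1.51 m/s, Re = 9.67×10^4, f = 0.02089, h_f = 46.0 m ≈ 45.8 m ✓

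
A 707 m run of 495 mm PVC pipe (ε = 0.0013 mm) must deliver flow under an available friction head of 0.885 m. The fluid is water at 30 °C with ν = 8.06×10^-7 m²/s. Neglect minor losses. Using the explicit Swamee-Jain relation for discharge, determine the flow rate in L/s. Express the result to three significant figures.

Swamee-Jain (Type II): Q = -0.965·√(gD⁵h_f/L)·ln[ε/(3.7D) + √(3.17ν²L/(gD³h_f))]
√(gD⁵h_f/L) = √(9.81·0.495⁵·0.885/707) = 0.01910
ε/(3.7D) = 7.10×10^-7; √(3.17ν²L/(gD³h_f)) = 3.72×10^-5
Q = -0.965·0.01910·ln(3.789×10^-5) = 0.1877 m³/s
Check: V = 0.975 m/s, Re = 5.99×10^5, f = 0.01273, h_f = 0.881 m ≈ 0.885 m ✓

Q ≈ 188 L/s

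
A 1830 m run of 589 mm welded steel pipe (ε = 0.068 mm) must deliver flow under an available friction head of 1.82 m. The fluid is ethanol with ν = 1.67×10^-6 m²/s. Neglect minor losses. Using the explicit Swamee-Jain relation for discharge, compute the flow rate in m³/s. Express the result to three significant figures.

Q ≈ 0.234 m³/s

Swamee-Jain (Type II): Q = -0.965·√(gD⁵h_f/L)·ln[ε/(3.7D) + √(3.17ν²L/(gD³h_f))]
√(gD⁵h_f/L) = √(9.81·0.589⁵·1.82/1830) = 0.02630
ε/(3.7D) = 3.12×10^-5; √(3.17ν²L/(gD³h_f)) = 6.66×10^-5
Q = -0.965·0.02630·ln(9.780×10^-5) = 0.2343 m³/s
Check: V = 0.860 m/s, Re = 3.03×10^5, f = 0.01556, h_f = 1.82 m ≈ 1.82 m ✓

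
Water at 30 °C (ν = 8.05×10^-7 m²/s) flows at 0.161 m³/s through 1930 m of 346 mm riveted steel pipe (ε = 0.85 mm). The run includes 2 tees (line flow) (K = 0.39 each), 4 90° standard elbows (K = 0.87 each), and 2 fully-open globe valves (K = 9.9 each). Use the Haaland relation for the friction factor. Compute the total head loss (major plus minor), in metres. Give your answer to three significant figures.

H_L ≈ 24.4 m

V = 4Q/(πD²) = 1.712 m/s; V²/2g = 0.1494 m
Re = 7.36×10^5, ε/D = 0.00246 → f = 0.02500 (Haaland)
Major: h_f = f(L/D)·V²/2g = 0.02500·5578·0.1494 = 20.84 m
Minor: ΣK = 24.1; h_m = ΣK·V²/2g = 3.596 m
Total H_L = 20.84 + 3.596 = 24.43 m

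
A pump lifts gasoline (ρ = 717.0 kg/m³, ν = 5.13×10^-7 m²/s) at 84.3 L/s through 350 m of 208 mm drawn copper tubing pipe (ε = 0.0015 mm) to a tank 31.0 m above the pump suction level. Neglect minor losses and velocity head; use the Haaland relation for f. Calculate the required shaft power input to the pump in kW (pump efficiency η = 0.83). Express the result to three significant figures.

P_shaft ≈ 26.6 kW

V = 4Q/(πD²) = 2.481 m/s; Re = 1.01×10^6; ε/D = 7.21×10^-6; f = 0.01170
h_f = f(L/D)V²/2g = 6.177 m
Total head H = z + h_f = 31.0 + 6.177 = 37.18 m
P_hyd = ρgQH = 717.0·9.81·0.0843·37.18 = 22.04 kW
P_shaft = P_hyd/η = 22.04/0.83 = 26.56 kW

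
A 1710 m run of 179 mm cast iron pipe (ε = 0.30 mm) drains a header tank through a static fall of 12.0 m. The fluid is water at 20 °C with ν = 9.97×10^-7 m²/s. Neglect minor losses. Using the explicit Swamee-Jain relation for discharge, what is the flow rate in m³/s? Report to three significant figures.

Q ≈ 0.0258 m³/s

Swamee-Jain (Type II): Q = -0.965·√(gD⁵h_f/L)·ln[ε/(3.7D) + √(3.17ν²L/(gD³h_f))]
√(gD⁵h_f/L) = √(9.81·0.179⁵·12.0/1710) = 0.003557
ε/(3.7D) = 4.53×10^-4; √(3.17ν²L/(gD³h_f)) = 8.93×10^-5
Q = -0.965·0.003557·ln(5.423×10^-4) = 0.02581 m³/s
Check: V = 1.03 m/s, Re = 1.84×10^5, f = 0.02362, h_f = 12.1 m ≈ 12.0 m ✓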